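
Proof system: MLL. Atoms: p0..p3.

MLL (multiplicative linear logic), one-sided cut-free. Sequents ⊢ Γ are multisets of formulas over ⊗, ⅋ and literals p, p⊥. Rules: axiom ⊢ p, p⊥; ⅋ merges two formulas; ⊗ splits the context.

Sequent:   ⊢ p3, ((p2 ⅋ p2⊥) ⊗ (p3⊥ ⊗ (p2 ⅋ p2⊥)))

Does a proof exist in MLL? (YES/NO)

Derivation trace:
[⊗]  ⊢ p3, ((p2 ⅋ p2⊥) ⊗ (p3⊥ ⊗ (p2 ⅋ p2⊥)))
  [⅋]  ⊢ (p2 ⅋ p2⊥)
    [Ax]  ⊢ p2, p2⊥
  [⊗]  ⊢ p3, (p3⊥ ⊗ (p2 ⅋ p2⊥))
    [Ax]  ⊢ p3, p3⊥
    [⅋]  ⊢ (p2 ⅋ p2⊥)
      [Ax]  ⊢ p2, p2⊥

Result: YES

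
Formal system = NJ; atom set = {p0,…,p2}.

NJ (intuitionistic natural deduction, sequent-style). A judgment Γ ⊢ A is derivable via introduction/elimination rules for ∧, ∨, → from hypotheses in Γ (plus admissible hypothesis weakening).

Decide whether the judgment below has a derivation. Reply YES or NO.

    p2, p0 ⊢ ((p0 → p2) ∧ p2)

Proof tree:
[∧I] p2, p0 ⊢ ((p0 → p2) ∧ p2)
  [→I] p2 ⊢ (p0 → p2)
    [Wk] p2, p0 ⊢ p2
      [Ax] p2 ⊢ p2
  [Wk] p2, p0 ⊢ p2
    [Ax] p2 ⊢ p2

Result: YES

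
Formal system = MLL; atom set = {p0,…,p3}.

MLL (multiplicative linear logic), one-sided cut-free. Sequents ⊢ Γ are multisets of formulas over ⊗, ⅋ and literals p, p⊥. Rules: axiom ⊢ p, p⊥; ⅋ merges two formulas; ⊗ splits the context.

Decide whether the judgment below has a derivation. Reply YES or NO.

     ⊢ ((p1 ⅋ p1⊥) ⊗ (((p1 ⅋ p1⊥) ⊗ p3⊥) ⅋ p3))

Derivation (root first):
[⊗]  ⊢ ((p1 ⅋ p1⊥) ⊗ (((p1 ⅋ p1⊥) ⊗ p3⊥) ⅋ p3))
  [⅋]  ⊢ (p1 ⅋ p1⊥)
    [Ax]  ⊢ p1, p1⊥
  [⅋]  ⊢ (((p1 ⅋ p1⊥) ⊗ p3⊥) ⅋ p3)
    [⊗]  ⊢ p3, ((p1 ⅋ p1⊥) ⊗ p3⊥)
      [⅋]  ⊢ (p1 ⅋ p1⊥)
        [Ax]  ⊢ p1, p1⊥
      [Ax]  ⊢ p3, p3⊥

Result: YES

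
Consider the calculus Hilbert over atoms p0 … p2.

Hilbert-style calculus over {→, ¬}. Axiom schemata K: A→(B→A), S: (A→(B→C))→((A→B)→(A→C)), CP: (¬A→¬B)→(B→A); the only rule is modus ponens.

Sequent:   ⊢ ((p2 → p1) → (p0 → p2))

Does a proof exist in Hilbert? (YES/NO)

Search for a countermodel by truth-table:
  v=000: Γ:[] Δ:[((p2 → p1) → (p0 → p2))=T] refutes=False
  v=001: Γ:[] Δ:[((p2 → p1) → (p0 → p2))=T] refutes=False
  v=010: Γ:[] Δ:[((p2 → p1) → (p0 → p2))=T] refutes=False
  v=011: Γ:[] Δ:[((p2 → p1) → (p0 → p2))=T] refutes=False
  v=100: Γ:[] Δ:[((p2 → p1) → (p0 → p2))=F] refutes=True  ← countermodel

Result: NO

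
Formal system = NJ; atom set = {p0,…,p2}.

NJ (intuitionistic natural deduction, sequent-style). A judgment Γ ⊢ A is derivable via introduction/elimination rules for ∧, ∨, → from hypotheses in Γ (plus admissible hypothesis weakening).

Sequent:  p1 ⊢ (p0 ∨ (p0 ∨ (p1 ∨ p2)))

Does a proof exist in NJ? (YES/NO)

Derivation trace:
[∨I₂] p1 ⊢ (p0 ∨ (p0 ∨ (p1 ∨ p2)))
  [∨I₂] p1 ⊢ (p0 ∨ (p1 ∨ p2))
    [∨I₁] p1 ⊢ (p1 ∨ p2)
      [Ax] p1 ⊢ p1

Result: YES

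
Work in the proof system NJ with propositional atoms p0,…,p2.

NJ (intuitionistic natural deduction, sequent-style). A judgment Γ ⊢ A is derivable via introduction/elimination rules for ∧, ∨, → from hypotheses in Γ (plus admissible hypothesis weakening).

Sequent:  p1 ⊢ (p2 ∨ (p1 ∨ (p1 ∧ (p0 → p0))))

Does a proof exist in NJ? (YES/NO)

Proof tree:
[∨I₂] p1 ⊢ (p2 ∨ (p1 ∨ (p1 ∧ (p0 → p0))))
  [∨I₂] p1 ⊢ (p1 ∨ (p1 ∧ (p0 → p0)))
    [∧I] p1 ⊢ (p1 ∧ (p0 → p0))
      [Ax] p1 ⊢ p1
      [→I]  ⊢ (p0 → p0)
        [Ax] p0 ⊢ p0

Result: YES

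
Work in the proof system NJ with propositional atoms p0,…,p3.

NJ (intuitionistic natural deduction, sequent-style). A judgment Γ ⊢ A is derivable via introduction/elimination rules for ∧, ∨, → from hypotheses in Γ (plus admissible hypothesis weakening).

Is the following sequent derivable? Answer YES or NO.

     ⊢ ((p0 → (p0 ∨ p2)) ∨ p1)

Derivation trace:
[∨I₁]  ⊢ ((p0 → (p0 ∨ p2)) ∨ p1)
  [→I]  ⊢ (p0 → (p0 ∨ p2))
    [∨I₁] p0 ⊢ (p0 ∨ p2)
      [Ax] p0 ⊢ p0

Result: YES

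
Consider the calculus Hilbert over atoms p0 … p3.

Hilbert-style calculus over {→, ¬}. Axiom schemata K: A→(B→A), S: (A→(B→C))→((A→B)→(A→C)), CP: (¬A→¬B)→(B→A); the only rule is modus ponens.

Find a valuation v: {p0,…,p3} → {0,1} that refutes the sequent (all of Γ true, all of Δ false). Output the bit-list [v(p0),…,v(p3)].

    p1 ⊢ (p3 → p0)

Search for a countermodel by truth-table:
  v=0000: Γ:[p1=F] Δ:[(p3 → p0)=T] refutes=False
  v=0001: Γ:[p1=F] Δ:[(p3 → p0)=F] refutes=False
  v=0010: Γ:[p1=F] Δ:[(p3 → p0)=T] refutes=False
  v=0011: Γ:[p1=F] Δ:[(p3 → p0)=F] refutes=False
  v=0100: Γ:[p1=T] Δ:[(p3 → p0)=T] refutes=False
  v=0101: Γ:[p1=T] Δ:[(p3 → p0)=F] refutes=True  ← countermodel

Result: [0, 1, 0, 1]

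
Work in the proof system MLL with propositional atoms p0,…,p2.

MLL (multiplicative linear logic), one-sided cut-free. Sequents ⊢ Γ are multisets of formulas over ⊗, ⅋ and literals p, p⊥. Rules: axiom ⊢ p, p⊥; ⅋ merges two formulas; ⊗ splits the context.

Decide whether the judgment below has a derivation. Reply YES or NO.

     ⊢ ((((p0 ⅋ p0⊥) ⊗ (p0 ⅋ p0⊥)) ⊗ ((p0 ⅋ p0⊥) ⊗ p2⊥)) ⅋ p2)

Derivation (root first):
[⅋]  ⊢ ((((p0 ⅋ p0⊥) ⊗ (p0 ⅋ p0⊥)) ⊗ ((p0 ⅋ p0⊥) ⊗ p2⊥)) ⅋ p2)
  [⊗]  ⊢ p2, (((p0 ⅋ p0⊥) ⊗ (p0 ⅋ p0⊥)) ⊗ ((p0 ⅋ p0⊥) ⊗ p2⊥))
    [⊗]  ⊢ ((p0 ⅋ p0⊥) ⊗ (p0 ⅋ p0⊥))
      [⅋]  ⊢ (p0 ⅋ p0⊥)
        [Ax]  ⊢ p0, p0⊥
      [⅋]  ⊢ (p0 ⅋ p0⊥)
        [Ax]  ⊢ p0, p0⊥
    [⊗]  ⊢ p2, ((p0 ⅋ p0⊥) ⊗ p2⊥)
      [⅋]  ⊢ (p0 ⅋ p0⊥)
        [Ax]  ⊢ p0, p0⊥
      [Ax]  ⊢ p2, p2⊥

Result: YES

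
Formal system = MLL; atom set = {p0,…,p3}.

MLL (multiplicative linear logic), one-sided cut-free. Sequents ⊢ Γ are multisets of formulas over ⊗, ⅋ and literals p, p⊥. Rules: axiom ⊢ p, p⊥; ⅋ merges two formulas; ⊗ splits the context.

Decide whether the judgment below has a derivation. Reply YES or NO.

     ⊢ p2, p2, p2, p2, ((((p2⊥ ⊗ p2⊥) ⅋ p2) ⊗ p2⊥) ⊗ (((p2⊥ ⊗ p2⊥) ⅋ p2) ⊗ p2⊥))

Proof tree:
[⊗]  ⊢ p2, p2, p2, p2, ((((p2⊥ ⊗ p2⊥) ⅋ p2) ⊗ p2⊥) ⊗ (((p2⊥ ⊗ p2⊥) ⅋ p2) ⊗ p2⊥))
  [⊗]  ⊢ p2, p2, (((p2⊥ ⊗ p2⊥) ⅋ p2) ⊗ p2⊥)
    [⅋]  ⊢ p2, ((p2⊥ ⊗ p2⊥) ⅋ p2)
      [⊗]  ⊢ p2, p2, (p2⊥ ⊗ p2⊥)
        [Ax]  ⊢ p2, p2⊥
        [Ax]  ⊢ p2, p2⊥
    [Ax]  ⊢ p2, p2⊥
  [⊗]  ⊢ p2, p2, (((p2⊥ ⊗ p2⊥) ⅋ p2) ⊗ p2⊥)
    [⅋]  ⊢ p2, ((p2⊥ ⊗ p2⊥) ⅋ p2)
      [⊗]  ⊢ p2, p2, (p2⊥ ⊗ p2⊥)
        [Ax]  ⊢ p2, p2⊥
        [Ax]  ⊢ p2, p2⊥
    [Ax]  ⊢ p2, p2⊥

Result: YES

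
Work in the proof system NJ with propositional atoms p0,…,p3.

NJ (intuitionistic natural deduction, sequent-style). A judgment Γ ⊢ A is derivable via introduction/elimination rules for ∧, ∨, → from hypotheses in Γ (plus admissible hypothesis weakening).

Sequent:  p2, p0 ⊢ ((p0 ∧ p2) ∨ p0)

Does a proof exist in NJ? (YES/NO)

Proof tree:
[∨I₁] p2, p0 ⊢ ((p0 ∧ p2) ∨ p0)
  [∧I] p2, p0 ⊢ (p0 ∧ p2)
    [Ax] p0 ⊢ p0
    [Ax] p2 ⊢ p2

Result: YES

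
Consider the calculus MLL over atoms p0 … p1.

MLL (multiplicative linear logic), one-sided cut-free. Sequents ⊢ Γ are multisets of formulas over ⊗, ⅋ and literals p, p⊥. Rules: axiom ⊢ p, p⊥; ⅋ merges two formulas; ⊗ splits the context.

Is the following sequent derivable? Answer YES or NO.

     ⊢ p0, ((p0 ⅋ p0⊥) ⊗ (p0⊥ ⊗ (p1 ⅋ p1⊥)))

Proof tree:
[⊗]  ⊢ p0, ((p0 ⅋ p0⊥) ⊗ (p0⊥ ⊗ (p1 ⅋ p1⊥)))
  [⅋]  ⊢ (p0 ⅋ p0⊥)
    [Ax]  ⊢ p0, p0⊥
  [⊗]  ⊢ p0, (p0⊥ ⊗ (p1 ⅋ p1⊥))
    [Ax]  ⊢ p0, p0⊥
    [⅋]  ⊢ (p1 ⅋ p1⊥)
      [Ax]  ⊢ p1, p1⊥

Result: YES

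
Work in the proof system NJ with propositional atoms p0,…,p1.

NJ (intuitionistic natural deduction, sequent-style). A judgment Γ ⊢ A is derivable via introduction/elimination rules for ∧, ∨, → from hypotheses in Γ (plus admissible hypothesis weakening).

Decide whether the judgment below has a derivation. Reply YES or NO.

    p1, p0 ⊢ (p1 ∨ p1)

Proof tree:
[∨I₁] p1, p0 ⊢ (p1 ∨ p1)
  [Wk] p1, p0 ⊢ p1
    [Ax] p1 ⊢ p1

Result: YES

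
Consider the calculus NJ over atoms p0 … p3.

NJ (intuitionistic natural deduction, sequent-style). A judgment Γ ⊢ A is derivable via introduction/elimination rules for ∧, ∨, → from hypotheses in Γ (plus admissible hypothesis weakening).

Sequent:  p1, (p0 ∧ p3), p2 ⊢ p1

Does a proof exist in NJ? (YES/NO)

Derivation (root first):
[Wk] p1, (p0 ∧ p3), p2 ⊢ p1
  [→E] p1, (p0 ∧ p3) ⊢ p1
    [→I]  ⊢ (p1 → p1)
      [Ax] p1 ⊢ p1
    [Wk] p1, (p0 ∧ p3) ⊢ p1
      [Ax] p1 ⊢ p1

Result: YES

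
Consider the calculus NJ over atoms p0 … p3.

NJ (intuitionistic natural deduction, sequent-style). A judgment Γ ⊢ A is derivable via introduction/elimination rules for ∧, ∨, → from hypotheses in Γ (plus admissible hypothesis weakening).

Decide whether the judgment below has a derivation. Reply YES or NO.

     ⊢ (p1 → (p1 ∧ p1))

Derivation trace:
[→I]  ⊢ (p1 → (p1 ∧ p1))
  [∧I] p1 ⊢ (p1 ∧ p1)
    [Ax] p1 ⊢ p1
    [Ax] p1 ⊢ p1

Result: YES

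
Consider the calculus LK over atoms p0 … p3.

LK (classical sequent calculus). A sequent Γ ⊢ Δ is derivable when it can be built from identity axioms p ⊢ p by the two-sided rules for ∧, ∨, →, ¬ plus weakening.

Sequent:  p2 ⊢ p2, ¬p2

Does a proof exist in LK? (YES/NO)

Derivation (root first):
[¬R] p2 ⊢ p2, ¬p2
  [WL] p2, p2 ⊢ p2
    [Ax] p2 ⊢ p2

Result: YES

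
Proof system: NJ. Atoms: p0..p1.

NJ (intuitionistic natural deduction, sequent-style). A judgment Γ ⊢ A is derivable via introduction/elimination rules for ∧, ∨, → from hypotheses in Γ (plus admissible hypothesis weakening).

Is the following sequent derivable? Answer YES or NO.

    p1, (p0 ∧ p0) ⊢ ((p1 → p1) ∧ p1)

Proof tree:
[∧I] p1, (p0 ∧ p0) ⊢ ((p1 → p1) ∧ p1)
  [→I] (p0 ∧ p0) ⊢ (p1 → p1)
    [Wk] p1, (p0 ∧ p0) ⊢ p1
      [Ax] p1 ⊢ p1
  [Wk] p1, (p0 ∧ p0) ⊢ p1
    [Ax] p1 ⊢ p1

Result: YES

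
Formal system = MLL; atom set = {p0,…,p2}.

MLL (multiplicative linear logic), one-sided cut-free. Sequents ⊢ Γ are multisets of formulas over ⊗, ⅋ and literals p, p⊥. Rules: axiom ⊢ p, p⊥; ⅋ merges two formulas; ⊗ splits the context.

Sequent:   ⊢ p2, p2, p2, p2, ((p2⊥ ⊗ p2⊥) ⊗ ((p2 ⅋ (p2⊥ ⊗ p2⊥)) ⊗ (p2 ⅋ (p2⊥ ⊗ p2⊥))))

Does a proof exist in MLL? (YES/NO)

Proof tree:
[⊗]  ⊢ p2, p2, p2, p2, ((p2⊥ ⊗ p2⊥) ⊗ ((p2 ⅋ (p2⊥ ⊗ p2⊥)) ⊗ (p2 ⅋ (p2⊥ ⊗ p2⊥))))
  [⊗]  ⊢ p2, p2, (p2⊥ ⊗ p2⊥)
    [Ax]  ⊢ p2, p2⊥
    [Ax]  ⊢ p2, p2⊥
  [⊗]  ⊢ p2, p2, ((p2 ⅋ (p2⊥ ⊗ p2⊥)) ⊗ (p2 ⅋ (p2⊥ ⊗ p2⊥)))
    [⅋]  ⊢ p2, (p2 ⅋ (p2⊥ ⊗ p2⊥))
      [⊗]  ⊢ p2, p2, (p2⊥ ⊗ p2⊥)
        [Ax]  ⊢ p2, p2⊥
        [Ax]  ⊢ p2, p2⊥
    [⅋]  ⊢ p2, (p2 ⅋ (p2⊥ ⊗ p2⊥))
      [⊗]  ⊢ p2, p2, (p2⊥ ⊗ p2⊥)
        [Ax]  ⊢ p2, p2⊥
        [Ax]  ⊢ p2, p2⊥

Result: YES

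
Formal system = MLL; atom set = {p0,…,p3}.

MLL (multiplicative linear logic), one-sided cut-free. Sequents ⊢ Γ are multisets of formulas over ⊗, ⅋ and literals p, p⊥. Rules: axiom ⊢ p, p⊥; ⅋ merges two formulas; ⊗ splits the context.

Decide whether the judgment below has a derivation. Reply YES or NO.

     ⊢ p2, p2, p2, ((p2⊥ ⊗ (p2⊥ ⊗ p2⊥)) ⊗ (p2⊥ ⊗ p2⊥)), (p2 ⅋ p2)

Derivation (root first):
[⅋]  ⊢ p2, p2, p2, ((p2⊥ ⊗ (p2⊥ ⊗ p2⊥)) ⊗ (p2⊥ ⊗ p2⊥)), (p2 ⅋ p2)
  [⊗]  ⊢ p2, p2, p2, p2, p2, ((p2⊥ ⊗ (p2⊥ ⊗ p2⊥)) ⊗ (p2⊥ ⊗ p2⊥))
    [⊗]  ⊢ p2, p2, p2, (p2⊥ ⊗ (p2⊥ ⊗ p2⊥))
      [Ax]  ⊢ p2, p2⊥
      [⊗]  ⊢ p2, p2, (p2⊥ ⊗ p2⊥)
        [Ax]  ⊢ p2, p2⊥
        [Ax]  ⊢ p2, p2⊥
    [⊗]  ⊢ p2, p2, (p2⊥ ⊗ p2⊥)
      [Ax]  ⊢ p2, p2⊥
      [Ax]  ⊢ p2, p2⊥

Result: YES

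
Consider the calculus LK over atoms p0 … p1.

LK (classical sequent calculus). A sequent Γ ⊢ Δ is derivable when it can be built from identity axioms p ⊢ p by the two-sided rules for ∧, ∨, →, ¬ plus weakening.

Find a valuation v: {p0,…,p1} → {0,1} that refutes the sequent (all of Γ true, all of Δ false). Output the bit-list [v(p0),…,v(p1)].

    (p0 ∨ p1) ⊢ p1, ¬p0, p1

Search for a countermodel by truth-table:
  v=00: Γ:[(p0 ∨ p1)=F] Δ:[p1=F, ¬p0=T, p1=F] refutes=False
  v=01: Γ:[(p0 ∨ p1)=T] Δ:[p1=T, ¬p0=T, p1=T] refutes=False
  v=10: Γ:[(p0 ∨ p1)=T] Δ:[p1=F, ¬p0=F, p1=F] refutes=True  ← countermodel

Result: [1, 0]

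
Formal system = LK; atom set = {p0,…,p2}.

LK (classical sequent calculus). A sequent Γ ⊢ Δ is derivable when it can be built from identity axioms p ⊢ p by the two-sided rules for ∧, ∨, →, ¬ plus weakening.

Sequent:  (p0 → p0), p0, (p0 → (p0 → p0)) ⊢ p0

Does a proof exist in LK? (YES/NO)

Proof tree:
[→L] (p0 → p0), p0, (p0 → (p0 → p0)) ⊢ p0
  [→L] p0, (p0 → p0) ⊢ p0
    [Ax] p0 ⊢ p0
    [Ax] p0 ⊢ p0
  [→L] p0, (p0 → p0) ⊢ p0
    [Ax] p0 ⊢ p0
    [Ax] p0 ⊢ p0

Result: YES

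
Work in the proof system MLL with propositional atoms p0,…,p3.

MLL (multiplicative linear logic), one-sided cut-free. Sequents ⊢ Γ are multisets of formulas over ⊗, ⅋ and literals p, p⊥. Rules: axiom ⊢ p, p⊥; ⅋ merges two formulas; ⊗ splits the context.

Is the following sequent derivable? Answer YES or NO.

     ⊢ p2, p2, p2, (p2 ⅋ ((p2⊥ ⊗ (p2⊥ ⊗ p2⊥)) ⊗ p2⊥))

Proof tree:
[⅋]  ⊢ p2, p2, p2, (p2 ⅋ ((p2⊥ ⊗ (p2⊥ ⊗ p2⊥)) ⊗ p2⊥))
  [⊗]  ⊢ p2, p2, p2, p2, ((p2⊥ ⊗ (p2⊥ ⊗ p2⊥)) ⊗ p2⊥)
    [⊗]  ⊢ p2, p2, p2, (p2⊥ ⊗ (p2⊥ ⊗ p2⊥))
      [Ax]  ⊢ p2, p2⊥
      [⊗]  ⊢ p2, p2, (p2⊥ ⊗ p2⊥)
        [Ax]  ⊢ p2, p2⊥
        [Ax]  ⊢ p2, p2⊥
    [Ax]  ⊢ p2, p2⊥

Result: YES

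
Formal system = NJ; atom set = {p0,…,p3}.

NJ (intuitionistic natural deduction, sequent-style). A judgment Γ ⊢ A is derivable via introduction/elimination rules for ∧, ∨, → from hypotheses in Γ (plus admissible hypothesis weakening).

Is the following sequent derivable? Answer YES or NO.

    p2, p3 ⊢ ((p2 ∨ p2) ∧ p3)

Derivation (root first):
[∧I] p2, p3 ⊢ ((p2 ∨ p2) ∧ p3)
  [∨I₁] p2 ⊢ (p2 ∨ p2)
    [Ax] p2 ⊢ p2
  [Ax] p3 ⊢ p3

Result: YES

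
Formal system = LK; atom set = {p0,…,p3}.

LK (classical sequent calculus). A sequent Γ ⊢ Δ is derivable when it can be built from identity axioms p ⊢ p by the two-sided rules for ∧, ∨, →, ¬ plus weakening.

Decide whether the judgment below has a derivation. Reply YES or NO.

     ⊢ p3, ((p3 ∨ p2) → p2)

Derivation (root first):
[→R]  ⊢ p3, ((p3 ∨ p2) → p2)
  [∨L] (p3 ∨ p2) ⊢ p2, p3
    [Ax] p3 ⊢ p3
    [Ax] p2 ⊢ p2

Result: YES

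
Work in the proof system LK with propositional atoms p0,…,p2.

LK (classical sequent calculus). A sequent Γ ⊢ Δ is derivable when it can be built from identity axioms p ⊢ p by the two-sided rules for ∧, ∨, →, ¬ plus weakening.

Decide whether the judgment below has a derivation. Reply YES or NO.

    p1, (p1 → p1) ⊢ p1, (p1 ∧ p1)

Derivation (root first):
[∧R] p1, (p1 → p1) ⊢ p1, (p1 ∧ p1)
  [→L] p1, (p1 → p1) ⊢ p1
    [Ax] p1 ⊢ p1
    [Ax] p1 ⊢ p1
  [WR] p1, (p1 → p1) ⊢ p1, p1
    [→L] p1, (p1 → p1) ⊢ p1
      [Ax] p1 ⊢ p1
      [Ax] p1 ⊢ p1

Result: YES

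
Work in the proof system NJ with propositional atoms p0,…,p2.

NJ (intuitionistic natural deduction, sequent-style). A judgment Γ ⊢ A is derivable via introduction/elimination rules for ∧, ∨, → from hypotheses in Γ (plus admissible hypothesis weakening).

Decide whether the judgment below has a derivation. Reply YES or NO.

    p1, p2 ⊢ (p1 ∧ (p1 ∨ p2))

Derivation (root first):
[∧I] p1, p2 ⊢ (p1 ∧ (p1 ∨ p2))
  [Ax] p1 ⊢ p1
  [∨I₂] p2 ⊢ (p1 ∨ p2)
    [Ax] p2 ⊢ p2

Result: YES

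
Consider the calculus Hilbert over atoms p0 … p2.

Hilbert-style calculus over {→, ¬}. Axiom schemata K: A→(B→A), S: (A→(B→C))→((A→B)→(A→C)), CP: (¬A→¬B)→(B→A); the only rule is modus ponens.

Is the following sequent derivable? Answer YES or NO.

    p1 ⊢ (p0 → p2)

Enumerate valuations to refute Γ ⊢ Δ:
  v=000: Γ:[p1=F] Δ:[(p0 → p2)=T] refutes=False
  v=001: Γ:[p1=F] Δ:[(p0 → p2)=T] refutes=False
  v=010: Γ:[p1=T] Δ:[(p0 → p2)=T] refutes=False
  v=011: Γ:[p1=T] Δ:[(p0 → p2)=T] refutes=False
  v=100: Γ:[p1=F] Δ:[(p0 → p2)=F] refutes=False
  v=101: Γ:[p1=F] Δ:[(p0 → p2)=T] refutes=False
  v=110: Γ:[p1=T] Δ:[(p0 → p2)=F] refutes=True  ← countermodel

Result: NO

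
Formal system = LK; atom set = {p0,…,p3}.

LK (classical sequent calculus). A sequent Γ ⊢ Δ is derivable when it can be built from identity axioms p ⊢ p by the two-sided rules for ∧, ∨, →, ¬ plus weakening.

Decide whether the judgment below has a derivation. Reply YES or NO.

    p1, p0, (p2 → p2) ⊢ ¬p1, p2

Enumerate valuations to refute Γ ⊢ Δ:
  v=0000: Γ:[p1=F, p0=F, (p2 → p2)=T] Δ:[¬p1=T, p2=F] refutes=False
  v=0001: Γ:[p1=F, p0=F, (p2 → p2)=T] Δ:[¬p1=T, p2=F] refutes=False
  v=0010: Γ:[p1=F, p0=F, (p2 → p2)=T] Δ:[¬p1=T, p2=T] refutes=False
  v=0011: Γ:[p1=F, p0=F, (p2 → p2)=T] Δ:[¬p1=T, p2=T] refutes=False
  v=0100: Γ:[p1=T, p0=F, (p2 → p2)=T] Δ:[¬p1=F, p2=F] refutes=False
  v=0101: Γ:[p1=T, p0=F, (p2 → p2)=T] Δ:[¬p1=F, p2=F] refutes=False
  v=0110: Γ:[p1=T, p0=F, (p2 → p2)=T] Δ:[¬p1=F, p2=T] refutes=False
  v=0111: Γ:[p1=T, p0=F, (p2 → p2)=T] Δ:[¬p1=F, p2=T] refutes=False
  v=1000: Γ:[p1=F, p0=T, (p2 → p2)=T] Δ:[¬p1=T, p2=F] refutes=False
  v=1001: Γ:[p1=F, p0=T, (p2 → p2)=T] Δ:[¬p1=T, p2=F] refutes=False
  v=1010: Γ:[p1=F, p0=T, (p2 → p2)=T] Δ:[¬p1=T, p2=T] refutes=False
  v=1011: Γ:[p1=F, p0=T, (p2 → p2)=T] Δ:[¬p1=T, p2=T] refutes=False
  v=1100: Γ:[p1=T, p0=T, (p2 → p2)=T] Δ:[¬p1=F, p2=F] refutes=True  ← countermodel

Result: NO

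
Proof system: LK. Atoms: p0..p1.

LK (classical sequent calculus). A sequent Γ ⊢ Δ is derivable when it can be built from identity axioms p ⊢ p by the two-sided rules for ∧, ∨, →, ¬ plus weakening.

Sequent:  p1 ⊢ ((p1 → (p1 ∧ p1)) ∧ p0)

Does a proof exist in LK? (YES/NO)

Search for a countermodel by truth-table:
  v=00: Γ:[p1=F] Δ:[((p1 → (p1 ∧ p1)) ∧ p0)=F] refutes=False
  v=01: Γ:[p1=T] Δ:[((p1 → (p1 ∧ p1)) ∧ p0)=F] refutes=True  ← countermodel

Result: NO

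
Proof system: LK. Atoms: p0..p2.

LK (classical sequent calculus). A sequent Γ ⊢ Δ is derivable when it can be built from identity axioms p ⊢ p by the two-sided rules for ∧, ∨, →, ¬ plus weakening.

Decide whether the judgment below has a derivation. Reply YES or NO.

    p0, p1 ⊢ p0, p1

Proof tree:
[WL] p0, p1 ⊢ p0, p1
  [WR] p0 ⊢ p0, p1
    [Ax] p0 ⊢ p0

Result: YES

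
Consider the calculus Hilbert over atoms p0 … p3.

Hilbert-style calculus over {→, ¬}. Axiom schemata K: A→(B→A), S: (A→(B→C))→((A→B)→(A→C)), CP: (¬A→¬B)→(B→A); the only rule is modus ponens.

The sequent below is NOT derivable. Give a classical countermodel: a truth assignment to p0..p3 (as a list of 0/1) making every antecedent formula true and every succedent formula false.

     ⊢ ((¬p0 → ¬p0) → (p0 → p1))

Search for a countermodel by truth-table:
  v=0000: Γ:[] Δ:[((¬p0 → ¬p0) → (p0 → p1))=T] refutes=False
  v=0001: Γ:[] Δ:[((¬p0 → ¬p0) → (p0 → p1))=T] refutes=False
  v=0010: Γ:[] Δ:[((¬p0 → ¬p0) → (p0 → p1))=T] refutes=False
  v=0011: Γ:[] Δ:[((¬p0 → ¬p0) → (p0 → p1))=T] refutes=False
  v=0100: Γ:[] Δ:[((¬p0 → ¬p0) → (p0 → p1))=T] refutes=False
  v=0101: Γ:[] Δ:[((¬p0 → ¬p0) → (p0 → p1))=T] refutes=False
  v=0110: Γ:[] Δ:[((¬p0 → ¬p0) → (p0 → p1))=T] refutes=False
  v=0111: Γ:[] Δ:[((¬p0 → ¬p0) → (p0 → p1))=T] refutes=False
  v=1000: Γ:[] Δ:[((¬p0 → ¬p0) → (p0 → p1))=F] refutes=True  ← countermodel

Result: [1, 0, 0, 0]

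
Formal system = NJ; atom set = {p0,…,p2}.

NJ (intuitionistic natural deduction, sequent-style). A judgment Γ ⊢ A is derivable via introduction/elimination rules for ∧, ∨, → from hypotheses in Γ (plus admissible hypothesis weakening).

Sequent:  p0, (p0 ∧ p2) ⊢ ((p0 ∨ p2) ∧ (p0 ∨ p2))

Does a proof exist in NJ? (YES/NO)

Derivation (root first):
[Wk] p0, (p0 ∧ p2) ⊢ ((p0 ∨ p2) ∧ (p0 ∨ p2))
  [∧I] p0 ⊢ ((p0 ∨ p2) ∧ (p0 ∨ p2))
    [∨I₁] p0 ⊢ (p0 ∨ p2)
      [Ax] p0 ⊢ p0
    [∨I₁] p0 ⊢ (p0 ∨ p2)
      [Ax] p0 ⊢ p0

Result: YES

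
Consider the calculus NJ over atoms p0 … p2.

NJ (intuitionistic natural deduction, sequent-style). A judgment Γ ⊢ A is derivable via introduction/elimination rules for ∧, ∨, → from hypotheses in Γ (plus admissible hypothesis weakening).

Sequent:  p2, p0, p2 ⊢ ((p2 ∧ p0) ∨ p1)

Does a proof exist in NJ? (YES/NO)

Proof tree:
[Wk] p2, p0, p2 ⊢ ((p2 ∧ p0) ∨ p1)
  [∨I₁] p2, p0 ⊢ ((p2 ∧ p0) ∨ p1)
    [∧I] p2, p0 ⊢ (p2 ∧ p0)
      [Ax] p2 ⊢ p2
      [Ax] p0 ⊢ p0

Result: YES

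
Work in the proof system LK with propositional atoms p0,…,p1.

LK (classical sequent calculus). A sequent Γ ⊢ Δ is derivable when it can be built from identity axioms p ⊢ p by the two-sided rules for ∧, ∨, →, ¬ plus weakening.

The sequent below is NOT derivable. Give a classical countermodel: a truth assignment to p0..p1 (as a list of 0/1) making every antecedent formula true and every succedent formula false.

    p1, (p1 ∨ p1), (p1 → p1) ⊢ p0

Search for a countermodel by truth-table:
  v=00: Γ:[p1=F, (p1 ∨ p1)=F, (p1 → p1)=T] Δ:[p0=F] refutes=False
  v=01: Γ:[p1=T, (p1 ∨ p1)=T, (p1 → p1)=T] Δ:[p0=F] refutes=True  ← countermodel

Result: [0, 1]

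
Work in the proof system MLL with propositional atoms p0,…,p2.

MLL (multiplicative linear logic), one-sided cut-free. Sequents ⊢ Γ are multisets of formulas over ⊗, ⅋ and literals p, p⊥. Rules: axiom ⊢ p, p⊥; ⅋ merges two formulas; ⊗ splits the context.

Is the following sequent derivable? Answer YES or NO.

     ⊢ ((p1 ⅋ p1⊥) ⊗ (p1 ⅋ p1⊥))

Derivation (root first):
[⊗]  ⊢ ((p1 ⅋ p1⊥) ⊗ (p1 ⅋ p1⊥))
  [⅋]  ⊢ (p1 ⅋ p1⊥)
    [Ax]  ⊢ p1, p1⊥
  [⅋]  ⊢ (p1 ⅋ p1⊥)
    [Ax]  ⊢ p1, p1⊥

Result: YES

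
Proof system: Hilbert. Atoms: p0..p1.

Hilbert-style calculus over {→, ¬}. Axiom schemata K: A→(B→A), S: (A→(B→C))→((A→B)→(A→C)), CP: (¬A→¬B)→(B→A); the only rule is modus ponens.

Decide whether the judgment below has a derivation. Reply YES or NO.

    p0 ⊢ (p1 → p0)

Derivation (root first):
[MP] p0 ⊢ (p1 → p0)
  [K]  ⊢ (p0 → (p1 → p0))
  [MP] p0 ⊢ p0
    [MP] p0 ⊢ (p0 → p0)
      [K]  ⊢ (p0 → (p0 → p0))
      [Hyp] p0 ⊢ p0
    [Hyp] p0 ⊢ p0

Result: YES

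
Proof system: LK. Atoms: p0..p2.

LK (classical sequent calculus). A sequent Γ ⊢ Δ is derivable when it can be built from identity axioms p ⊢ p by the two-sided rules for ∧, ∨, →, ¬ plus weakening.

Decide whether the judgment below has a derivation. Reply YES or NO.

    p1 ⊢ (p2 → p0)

Truth-table refutation:
  v=000: Γ:[p1=F] Δ:[(p2 → p0)=T] refutes=False
  v=001: Γ:[p1=F] Δ:[(p2 → p0)=F] refutes=False
  v=010: Γ:[p1=T] Δ:[(p2 → p0)=T] refutes=False
  v=011: Γ:[p1=T] Δ:[(p2 → p0)=F] refutes=True  ← countermodel

Result: NO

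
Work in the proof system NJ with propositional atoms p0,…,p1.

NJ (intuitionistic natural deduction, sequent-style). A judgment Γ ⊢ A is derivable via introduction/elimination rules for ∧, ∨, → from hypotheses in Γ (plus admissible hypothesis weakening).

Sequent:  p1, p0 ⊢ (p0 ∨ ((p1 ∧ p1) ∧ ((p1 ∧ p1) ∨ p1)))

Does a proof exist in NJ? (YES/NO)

Derivation (root first):
[∨I₂] p1, p0 ⊢ (p0 ∨ ((p1 ∧ p1) ∧ ((p1 ∧ p1) ∨ p1)))
  [∧I] p1, p0 ⊢ ((p1 ∧ p1) ∧ ((p1 ∧ p1) ∨ p1))
    [Wk] p1, p0 ⊢ (p1 ∧ p1)
      [∧I] p1 ⊢ (p1 ∧ p1)
        [Ax] p1 ⊢ p1
        [Ax] p1 ⊢ p1
    [∨I₁] p1 ⊢ ((p1 ∧ p1) ∨ p1)
      [∧I] p1 ⊢ (p1 ∧ p1)
        [Ax] p1 ⊢ p1
        [Ax] p1 ⊢ p1

Result: YES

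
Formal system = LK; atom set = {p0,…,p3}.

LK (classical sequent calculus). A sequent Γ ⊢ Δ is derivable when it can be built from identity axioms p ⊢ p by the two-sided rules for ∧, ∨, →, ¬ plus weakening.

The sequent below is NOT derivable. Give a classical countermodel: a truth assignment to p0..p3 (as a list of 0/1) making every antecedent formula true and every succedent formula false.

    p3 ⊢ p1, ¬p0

Truth-table refutation:
  v=0000: Γ:[p3=F] Δ:[p1=F, ¬p0=T] refutes=False
  v=0001: Γ:[p3=T] Δ:[p1=F, ¬p0=T] refutes=False
  v=0010: Γ:[p3=F] Δ:[p1=F, ¬p0=T] refutes=False
  v=0011: Γ:[p3=T] Δ:[p1=F, ¬p0=T] refutes=False
  v=0100: Γ:[p3=F] Δ:[p1=T, ¬p0=T] refutes=False
  v=0101: Γ:[p3=T] Δ:[p1=T, ¬p0=T] refutes=False
  v=0110: Γ:[p3=F] Δ:[p1=T, ¬p0=T] refutes=False
  v=0111: Γ:[p3=T] Δ:[p1=T, ¬p0=T] refutes=False
  v=1000: Γ:[p3=F] Δ:[p1=F, ¬p0=F] refutes=False
  v=1001: Γ:[p3=T] Δ:[p1=F, ¬p0=F] refutes=True  ← countermodel

Result: [1, 0, 0, 1]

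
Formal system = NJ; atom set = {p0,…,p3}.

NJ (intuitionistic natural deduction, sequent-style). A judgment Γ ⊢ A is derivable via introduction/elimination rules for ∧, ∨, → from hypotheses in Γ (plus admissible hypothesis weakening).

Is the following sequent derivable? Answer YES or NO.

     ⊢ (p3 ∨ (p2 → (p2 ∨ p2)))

Derivation trace:
[∨I₂]  ⊢ (p3 ∨ (p2 → (p2 ∨ p2)))
  [→I]  ⊢ (p2 → (p2 ∨ p2))
    [∨I₁] p2 ⊢ (p2 ∨ p2)
      [Ax] p2 ⊢ p2

Result: YES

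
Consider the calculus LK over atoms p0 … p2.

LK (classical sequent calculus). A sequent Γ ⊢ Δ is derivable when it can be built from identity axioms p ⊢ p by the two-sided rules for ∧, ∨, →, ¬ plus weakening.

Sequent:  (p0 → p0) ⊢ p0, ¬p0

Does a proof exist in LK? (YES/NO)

Proof tree:
[¬R] (p0 → p0) ⊢ p0, ¬p0
  [→L] p0, (p0 → p0) ⊢ p0
    [Ax] p0 ⊢ p0
    [Ax] p0 ⊢ p0

Result: YES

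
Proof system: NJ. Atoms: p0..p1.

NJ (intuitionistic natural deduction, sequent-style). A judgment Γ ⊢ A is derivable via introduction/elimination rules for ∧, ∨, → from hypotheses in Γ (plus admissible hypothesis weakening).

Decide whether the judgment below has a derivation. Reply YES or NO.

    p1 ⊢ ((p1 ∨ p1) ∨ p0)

Proof tree:
[∨I₁] p1 ⊢ ((p1 ∨ p1) ∨ p0)
  [∨I₂] p1 ⊢ (p1 ∨ p1)
    [Ax] p1 ⊢ p1

Result: YES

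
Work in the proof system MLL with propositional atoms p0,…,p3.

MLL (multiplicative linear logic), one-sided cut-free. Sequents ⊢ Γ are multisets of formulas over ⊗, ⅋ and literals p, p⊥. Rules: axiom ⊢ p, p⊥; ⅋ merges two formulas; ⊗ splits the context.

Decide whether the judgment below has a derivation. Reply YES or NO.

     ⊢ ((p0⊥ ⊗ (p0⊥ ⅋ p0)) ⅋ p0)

Derivation (root first):
[⅋]  ⊢ ((p0⊥ ⊗ (p0⊥ ⅋ p0)) ⅋ p0)
  [⊗]  ⊢ p0, (p0⊥ ⊗ (p0⊥ ⅋ p0))
    [Ax]  ⊢ p0, p0⊥
    [⅋]  ⊢ (p0⊥ ⅋ p0)
      [Ax]  ⊢ p0, p0⊥

Result: YES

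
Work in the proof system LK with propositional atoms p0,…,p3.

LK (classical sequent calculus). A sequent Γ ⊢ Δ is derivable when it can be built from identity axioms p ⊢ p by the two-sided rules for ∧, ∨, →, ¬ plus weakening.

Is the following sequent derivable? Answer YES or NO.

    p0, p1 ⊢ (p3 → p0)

Derivation trace:
[WL] p0, p1 ⊢ (p3 → p0)
  [→R] p0 ⊢ (p3 → p0)
    [WL] p0, p3 ⊢ p0
      [Ax] p0 ⊢ p0

Result: YES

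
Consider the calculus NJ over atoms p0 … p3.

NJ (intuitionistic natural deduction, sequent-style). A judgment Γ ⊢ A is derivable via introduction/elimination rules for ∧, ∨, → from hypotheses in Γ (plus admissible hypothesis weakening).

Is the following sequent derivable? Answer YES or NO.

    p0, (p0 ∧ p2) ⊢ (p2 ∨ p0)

Proof tree:
[Wk] p0, (p0 ∧ p2) ⊢ (p2 ∨ p0)
  [∨I₂] p0 ⊢ (p2 ∨ p0)
    [Ax] p0 ⊢ p0

Result: YES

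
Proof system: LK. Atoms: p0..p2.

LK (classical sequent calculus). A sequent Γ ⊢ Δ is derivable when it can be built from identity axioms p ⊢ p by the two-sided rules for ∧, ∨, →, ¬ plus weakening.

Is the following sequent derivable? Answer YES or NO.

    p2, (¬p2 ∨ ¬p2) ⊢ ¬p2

Proof tree:
[∨L] p2, (¬p2 ∨ ¬p2) ⊢ ¬p2
  [¬L] p2, ¬p2 ⊢ 
    [Ax] p2 ⊢ p2
  [¬R] ¬p2 ⊢ ¬p2
    [¬L] p2, ¬p2 ⊢ 
      [Ax] p2 ⊢ p2

Result: YES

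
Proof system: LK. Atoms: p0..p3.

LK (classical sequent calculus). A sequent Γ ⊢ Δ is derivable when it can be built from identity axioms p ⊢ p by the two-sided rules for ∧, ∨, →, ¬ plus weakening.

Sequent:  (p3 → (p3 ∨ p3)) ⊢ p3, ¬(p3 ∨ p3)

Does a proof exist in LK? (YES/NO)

Derivation (root first):
[¬R] (p3 → (p3 ∨ p3)) ⊢ p3, ¬(p3 ∨ p3)
  [→L] (p3 ∨ p3), (p3 → (p3 ∨ p3)) ⊢ p3
    [∨L] (p3 ∨ p3) ⊢ p3
      [Ax] p3 ⊢ p3
      [Ax] p3 ⊢ p3
    [∨L] (p3 ∨ p3) ⊢ p3
      [Ax] p3 ⊢ p3
      [Ax] p3 ⊢ p3

Result: YES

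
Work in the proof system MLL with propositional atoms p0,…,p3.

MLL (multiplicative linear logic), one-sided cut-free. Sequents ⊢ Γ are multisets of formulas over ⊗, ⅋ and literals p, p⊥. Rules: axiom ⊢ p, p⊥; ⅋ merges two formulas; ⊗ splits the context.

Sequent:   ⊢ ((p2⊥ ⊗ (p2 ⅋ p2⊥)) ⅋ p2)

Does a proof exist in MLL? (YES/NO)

Derivation (root first):
[⅋]  ⊢ ((p2⊥ ⊗ (p2 ⅋ p2⊥)) ⅋ p2)
  [⊗]  ⊢ p2, (p2⊥ ⊗ (p2 ⅋ p2⊥))
    [Ax]  ⊢ p2, p2⊥
    [⅋]  ⊢ (p2 ⅋ p2⊥)
      [Ax]  ⊢ p2, p2⊥

Result: YES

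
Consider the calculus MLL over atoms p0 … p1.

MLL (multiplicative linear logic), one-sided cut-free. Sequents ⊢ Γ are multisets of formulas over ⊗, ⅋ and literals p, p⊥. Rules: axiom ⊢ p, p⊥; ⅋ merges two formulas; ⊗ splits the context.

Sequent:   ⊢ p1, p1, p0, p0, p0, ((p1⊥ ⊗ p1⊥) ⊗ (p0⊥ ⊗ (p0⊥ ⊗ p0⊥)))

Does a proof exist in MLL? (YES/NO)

Proof tree:
[⊗]  ⊢ p1, p1, p0, p0, p0, ((p1⊥ ⊗ p1⊥) ⊗ (p0⊥ ⊗ (p0⊥ ⊗ p0⊥)))
  [⊗]  ⊢ p1, p1, (p1⊥ ⊗ p1⊥)
    [Ax]  ⊢ p1, p1⊥
    [Ax]  ⊢ p1, p1⊥
  [⊗]  ⊢ p0, p0, p0, (p0⊥ ⊗ (p0⊥ ⊗ p0⊥))
    [Ax]  ⊢ p0, p0⊥
    [⊗]  ⊢ p0, p0, (p0⊥ ⊗ p0⊥)
      [Ax]  ⊢ p0, p0⊥
      [Ax]  ⊢ p0, p0⊥

Result: YES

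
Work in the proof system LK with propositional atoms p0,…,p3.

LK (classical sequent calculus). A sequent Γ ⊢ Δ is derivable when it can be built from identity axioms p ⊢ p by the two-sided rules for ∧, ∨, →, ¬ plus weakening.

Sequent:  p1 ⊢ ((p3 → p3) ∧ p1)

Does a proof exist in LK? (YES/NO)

Derivation trace:
[∧R] p1 ⊢ ((p3 → p3) ∧ p1)
  [→R]  ⊢ (p3 → p3)
    [Ax] p3 ⊢ p3
  [Ax] p1 ⊢ p1

Result: YES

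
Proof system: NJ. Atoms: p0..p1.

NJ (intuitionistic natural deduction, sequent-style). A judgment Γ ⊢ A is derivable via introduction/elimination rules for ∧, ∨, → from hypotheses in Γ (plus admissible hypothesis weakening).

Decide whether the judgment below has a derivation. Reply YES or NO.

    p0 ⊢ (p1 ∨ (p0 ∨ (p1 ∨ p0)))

Derivation trace:
[∨I₂] p0 ⊢ (p1 ∨ (p0 ∨ (p1 ∨ p0)))
  [∨I₂] p0 ⊢ (p0 ∨ (p1 ∨ p0))
    [∨I₂] p0 ⊢ (p1 ∨ p0)
      [Ax] p0 ⊢ p0

Result: YES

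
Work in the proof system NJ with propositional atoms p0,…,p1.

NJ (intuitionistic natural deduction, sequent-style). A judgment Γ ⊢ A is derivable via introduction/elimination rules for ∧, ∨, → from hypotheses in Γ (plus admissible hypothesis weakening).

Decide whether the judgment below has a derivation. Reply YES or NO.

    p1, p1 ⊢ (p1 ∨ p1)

Proof tree:
[∨I₂] p1, p1 ⊢ (p1 ∨ p1)
  [Wk] p1, p1 ⊢ p1
    [Ax] p1 ⊢ p1

Result: YES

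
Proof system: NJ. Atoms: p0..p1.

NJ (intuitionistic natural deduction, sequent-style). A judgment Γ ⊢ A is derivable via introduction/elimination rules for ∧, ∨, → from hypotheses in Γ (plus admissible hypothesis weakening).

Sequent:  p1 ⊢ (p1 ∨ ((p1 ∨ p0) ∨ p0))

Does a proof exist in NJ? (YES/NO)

Derivation (root first):
[∨I₂] p1 ⊢ (p1 ∨ ((p1 ∨ p0) ∨ p0))
  [∨I₁] p1 ⊢ ((p1 ∨ p0) ∨ p0)
    [∨I₁] p1 ⊢ (p1 ∨ p0)
      [Ax] p1 ⊢ p1

Result: YES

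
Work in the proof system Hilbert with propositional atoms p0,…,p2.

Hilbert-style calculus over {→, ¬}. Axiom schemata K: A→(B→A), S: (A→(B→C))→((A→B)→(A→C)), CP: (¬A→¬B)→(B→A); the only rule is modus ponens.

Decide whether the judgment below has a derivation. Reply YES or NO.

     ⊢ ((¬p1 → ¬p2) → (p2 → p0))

Search for a countermodel by truth-table:
  v=000: Γ:[] Δ:[((¬p1 → ¬p2) → (p2 → p0))=T] refutes=False
  v=001: Γ:[] Δ:[((¬p1 → ¬p2) → (p2 → p0))=T] refutes=False
  v=010: Γ:[] Δ:[((¬p1 → ¬p2) → (p2 → p0))=T] refutes=False
  v=011: Γ:[] Δ:[((¬p1 → ¬p2) → (p2 → p0))=F] refutes=True  ← countermodel

Result: NO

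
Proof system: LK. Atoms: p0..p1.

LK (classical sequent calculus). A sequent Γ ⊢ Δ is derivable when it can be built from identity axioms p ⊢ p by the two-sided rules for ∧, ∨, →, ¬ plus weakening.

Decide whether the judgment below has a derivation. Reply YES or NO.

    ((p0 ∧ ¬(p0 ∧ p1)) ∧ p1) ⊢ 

Proof tree:
[∧L] ((p0 ∧ ¬(p0 ∧ p1)) ∧ p1) ⊢ 
  [∧L] p1, (p0 ∧ ¬(p0 ∧ p1)) ⊢ 
    [¬L] p1, p0, ¬(p0 ∧ p1) ⊢ 
      [∧R] p1, p0 ⊢ (p0 ∧ p1)
        [Ax] p0 ⊢ p0
        [Ax] p1 ⊢ p1

Result: YES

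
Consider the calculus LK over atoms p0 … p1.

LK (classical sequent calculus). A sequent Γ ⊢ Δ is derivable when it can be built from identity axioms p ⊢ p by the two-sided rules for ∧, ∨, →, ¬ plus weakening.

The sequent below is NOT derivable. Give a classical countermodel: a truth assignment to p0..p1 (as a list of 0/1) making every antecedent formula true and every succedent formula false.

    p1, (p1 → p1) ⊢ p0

Enumerate valuations to refute Γ ⊢ Δ:
  v=00: Γ:[p1=F, (p1 → p1)=T] Δ:[p0=F] refutes=False
  v=01: Γ:[p1=T, (p1 → p1)=T] Δ:[p0=F] refutes=True  ← countermodel

Result: [0, 1]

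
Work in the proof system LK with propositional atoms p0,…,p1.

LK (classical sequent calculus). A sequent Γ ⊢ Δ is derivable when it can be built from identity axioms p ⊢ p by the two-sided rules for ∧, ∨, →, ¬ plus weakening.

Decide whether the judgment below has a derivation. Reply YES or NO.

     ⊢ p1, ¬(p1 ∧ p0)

Derivation (root first):
[¬R]  ⊢ p1, ¬(p1 ∧ p0)
  [∧L] (p1 ∧ p0) ⊢ p1
    [WL] p1, p0 ⊢ p1
      [Ax] p1 ⊢ p1

Result: YES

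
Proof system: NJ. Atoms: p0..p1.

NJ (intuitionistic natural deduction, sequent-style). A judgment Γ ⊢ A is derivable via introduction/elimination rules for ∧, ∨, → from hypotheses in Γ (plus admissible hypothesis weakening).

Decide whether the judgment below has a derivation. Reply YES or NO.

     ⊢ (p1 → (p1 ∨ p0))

Derivation (root first):
[→I]  ⊢ (p1 → (p1 ∨ p0))
  [∨I₁] p1 ⊢ (p1 ∨ p0)
    [Ax] p1 ⊢ p1

Result: YES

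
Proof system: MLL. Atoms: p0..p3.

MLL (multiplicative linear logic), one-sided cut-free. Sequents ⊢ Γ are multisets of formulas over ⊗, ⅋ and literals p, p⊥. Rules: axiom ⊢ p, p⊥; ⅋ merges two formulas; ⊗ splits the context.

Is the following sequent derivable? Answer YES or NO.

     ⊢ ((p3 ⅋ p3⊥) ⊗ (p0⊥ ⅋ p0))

Derivation trace:
[⊗]  ⊢ ((p3 ⅋ p3⊥) ⊗ (p0⊥ ⅋ p0))
  [⅋]  ⊢ (p3 ⅋ p3⊥)
    [Ax]  ⊢ p3, p3⊥
  [⅋]  ⊢ (p0⊥ ⅋ p0)
    [Ax]  ⊢ p0, p0⊥

Result: YES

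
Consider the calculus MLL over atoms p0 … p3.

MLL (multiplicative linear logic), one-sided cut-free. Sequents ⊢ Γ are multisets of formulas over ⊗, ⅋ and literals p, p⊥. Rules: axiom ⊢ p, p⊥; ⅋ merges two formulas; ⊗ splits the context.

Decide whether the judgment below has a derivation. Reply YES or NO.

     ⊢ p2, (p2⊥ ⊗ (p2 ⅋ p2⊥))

Proof tree:
[⊗]  ⊢ p2, (p2⊥ ⊗ (p2 ⅋ p2⊥))
  [Ax]  ⊢ p2, p2⊥
  [⅋]  ⊢ (p2 ⅋ p2⊥)
    [Ax]  ⊢ p2, p2⊥

Result: YES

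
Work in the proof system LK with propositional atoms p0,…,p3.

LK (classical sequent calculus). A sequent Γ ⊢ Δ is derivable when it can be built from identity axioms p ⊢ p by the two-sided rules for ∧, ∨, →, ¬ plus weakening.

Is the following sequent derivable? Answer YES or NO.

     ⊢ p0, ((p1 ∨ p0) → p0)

Truth-table refutation:
  v=0000: Γ:[] Δ:[p0=F, ((p1 ∨ p0) → p0)=T] refutes=False
  v=0001: Γ:[] Δ:[p0=F, ((p1 ∨ p0) → p0)=T] refutes=False
  v=0010: Γ:[] Δ:[p0=F, ((p1 ∨ p0) → p0)=T] refutes=False
  v=0011: Γ:[] Δ:[p0=F, ((p1 ∨ p0) → p0)=T] refutes=False
  v=0100: Γ:[] Δ:[p0=F, ((p1 ∨ p0) → p0)=F] refutes=True  ← countermodel

Result: NO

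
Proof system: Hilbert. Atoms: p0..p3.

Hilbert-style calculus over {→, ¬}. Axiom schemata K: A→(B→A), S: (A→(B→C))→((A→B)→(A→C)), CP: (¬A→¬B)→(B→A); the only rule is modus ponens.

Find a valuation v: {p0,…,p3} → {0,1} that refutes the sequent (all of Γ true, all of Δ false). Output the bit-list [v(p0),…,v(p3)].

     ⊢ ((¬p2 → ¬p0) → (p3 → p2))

Search for a countermodel by truth-table:
  v=0000: Γ:[] Δ:[((¬p2 → ¬p0) → (p3 → p2))=T] refutes=False
  v=0001: Γ:[] Δ:[((¬p2 → ¬p0) → (p3 → p2))=F] refutes=True  ← countermodel

Result: [0, 0, 0, 1]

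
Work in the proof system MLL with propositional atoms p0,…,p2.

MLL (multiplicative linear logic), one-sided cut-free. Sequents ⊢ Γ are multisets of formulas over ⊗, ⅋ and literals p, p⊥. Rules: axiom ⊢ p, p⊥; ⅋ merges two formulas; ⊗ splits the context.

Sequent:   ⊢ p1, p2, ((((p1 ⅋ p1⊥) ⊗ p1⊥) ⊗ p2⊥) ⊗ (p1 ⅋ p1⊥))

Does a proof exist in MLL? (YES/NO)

Proof tree:
[⊗]  ⊢ p1, p2, ((((p1 ⅋ p1⊥) ⊗ p1⊥) ⊗ p2⊥) ⊗ (p1 ⅋ p1⊥))
  [⊗]  ⊢ p1, p2, (((p1 ⅋ p1⊥) ⊗ p1⊥) ⊗ p2⊥)
    [⊗]  ⊢ p1, ((p1 ⅋ p1⊥) ⊗ p1⊥)
      [⅋]  ⊢ (p1 ⅋ p1⊥)
        [Ax]  ⊢ p1, p1⊥
      [Ax]  ⊢ p1, p1⊥
    [Ax]  ⊢ p2, p2⊥
  [⅋]  ⊢ (p1 ⅋ p1⊥)
    [Ax]  ⊢ p1, p1⊥

Result: YES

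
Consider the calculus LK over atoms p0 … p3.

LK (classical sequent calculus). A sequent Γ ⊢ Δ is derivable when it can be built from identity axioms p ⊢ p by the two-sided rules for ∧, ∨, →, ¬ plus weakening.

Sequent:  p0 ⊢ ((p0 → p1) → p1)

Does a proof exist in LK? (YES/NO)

Derivation trace:
[→R] p0 ⊢ ((p0 → p1) → p1)
  [→L] p0, (p0 → p1) ⊢ p1
    [Ax] p0 ⊢ p0
    [Ax] p1 ⊢ p1

Result: YES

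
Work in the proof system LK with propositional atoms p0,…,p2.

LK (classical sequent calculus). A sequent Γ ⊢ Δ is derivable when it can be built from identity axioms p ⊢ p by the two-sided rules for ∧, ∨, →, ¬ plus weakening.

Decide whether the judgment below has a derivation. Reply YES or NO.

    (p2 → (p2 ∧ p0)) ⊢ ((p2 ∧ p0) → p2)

Derivation (root first):
[→R] (p2 → (p2 ∧ p0)) ⊢ ((p2 ∧ p0) → p2)
  [→L] (p2 ∧ p0), (p2 → (p2 ∧ p0)) ⊢ p2
    [∧L] (p2 ∧ p0) ⊢ p2
      [WL] p2, p0 ⊢ p2
        [Ax] p2 ⊢ p2
    [∧L] (p2 ∧ p0) ⊢ p2
      [WL] p2, p0 ⊢ p2
        [Ax] p2 ⊢ p2

Result: YES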